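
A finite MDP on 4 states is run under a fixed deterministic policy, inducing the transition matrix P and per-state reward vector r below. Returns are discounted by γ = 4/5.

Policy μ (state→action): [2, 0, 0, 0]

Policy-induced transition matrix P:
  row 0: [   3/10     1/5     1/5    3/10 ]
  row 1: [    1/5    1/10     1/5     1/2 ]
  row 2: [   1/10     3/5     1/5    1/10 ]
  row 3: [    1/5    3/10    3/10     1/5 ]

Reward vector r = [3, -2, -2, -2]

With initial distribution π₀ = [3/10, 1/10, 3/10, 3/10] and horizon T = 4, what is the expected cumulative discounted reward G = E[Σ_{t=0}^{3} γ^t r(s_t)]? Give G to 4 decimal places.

t=0: π = [0.3000, 0.1000, 0.3000, 0.3000], E[r] = -0.5000, γ^t·E[r] = -0.500000, running G = -0.500000
t=1: π = [0.2000, 0.3400, 0.2300, 0.2300], E[r] = -1.0000, γ^t·E[r] = -0.800000, running G = -1.300000
t=2: π = [0.1970, 0.2810, 0.2230, 0.2990], E[r] = -1.0150, γ^t·E[r] = -0.649600, running G = -1.949600
t=3: π = [0.1974, 0.2910, 0.2299, 0.2817], E[r] = -1.0130, γ^t·E[r] = -0.518656, running G = -2.468256

G = -2.4683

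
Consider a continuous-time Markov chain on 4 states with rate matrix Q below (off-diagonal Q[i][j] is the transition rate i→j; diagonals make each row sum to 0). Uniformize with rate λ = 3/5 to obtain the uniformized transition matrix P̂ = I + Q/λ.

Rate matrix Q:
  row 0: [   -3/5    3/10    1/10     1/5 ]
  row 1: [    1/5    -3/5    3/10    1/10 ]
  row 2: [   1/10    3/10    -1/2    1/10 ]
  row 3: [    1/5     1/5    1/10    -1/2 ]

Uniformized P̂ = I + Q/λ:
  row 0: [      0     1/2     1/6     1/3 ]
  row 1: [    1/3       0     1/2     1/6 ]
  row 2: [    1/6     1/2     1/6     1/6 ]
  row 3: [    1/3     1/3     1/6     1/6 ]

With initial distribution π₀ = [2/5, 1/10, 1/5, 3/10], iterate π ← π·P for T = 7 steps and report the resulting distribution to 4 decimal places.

t=0: π = [0.4000, 0.1000, 0.2000, 0.3000]
t=1: π = [0.1667, 0.4000, 0.2000, 0.2333]
t=2: π = [0.2444, 0.2611, 0.3000, 0.1944]
t=3: π = [0.2019, 0.3370, 0.2537, 0.2074]
t=4: π = [0.2238, 0.2969, 0.2790, 0.2003]
t=5: π = [0.2122, 0.3182, 0.2656, 0.2040]
t=6: π = [0.2183, 0.3069, 0.2727, 0.2020]
t=7: π = [0.2151, 0.3129, 0.2690, 0.2031]

π = [0.2151, 0.3129, 0.2690, 0.2031]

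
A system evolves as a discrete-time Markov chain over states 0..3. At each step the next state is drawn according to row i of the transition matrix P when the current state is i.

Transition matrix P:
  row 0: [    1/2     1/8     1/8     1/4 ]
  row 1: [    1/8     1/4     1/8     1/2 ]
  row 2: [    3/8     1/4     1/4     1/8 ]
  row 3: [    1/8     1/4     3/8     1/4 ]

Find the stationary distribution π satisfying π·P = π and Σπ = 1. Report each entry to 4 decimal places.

π = [0.2887, 0.2139, 0.2216, 0.2758]

Balance equations π_j = Σ_i π_i·P[i][j]:
  π_0 = 1/2·π_0 + 1/8·π_1 + 3/8·π_2 + 1/8·π_3
  π_1 = 1/8·π_0 + 1/4·π_1 + 1/4·π_2 + 1/4·π_3
  π_2 = 1/8·π_0 + 1/8·π_1 + 1/4·π_2 + 3/8·π_3
  normalize: π_0 + π_1 + π_2 + π_3 = 1
Solving the linear system gives exactly π = [28/97, 83/388, 43/194, 107/388].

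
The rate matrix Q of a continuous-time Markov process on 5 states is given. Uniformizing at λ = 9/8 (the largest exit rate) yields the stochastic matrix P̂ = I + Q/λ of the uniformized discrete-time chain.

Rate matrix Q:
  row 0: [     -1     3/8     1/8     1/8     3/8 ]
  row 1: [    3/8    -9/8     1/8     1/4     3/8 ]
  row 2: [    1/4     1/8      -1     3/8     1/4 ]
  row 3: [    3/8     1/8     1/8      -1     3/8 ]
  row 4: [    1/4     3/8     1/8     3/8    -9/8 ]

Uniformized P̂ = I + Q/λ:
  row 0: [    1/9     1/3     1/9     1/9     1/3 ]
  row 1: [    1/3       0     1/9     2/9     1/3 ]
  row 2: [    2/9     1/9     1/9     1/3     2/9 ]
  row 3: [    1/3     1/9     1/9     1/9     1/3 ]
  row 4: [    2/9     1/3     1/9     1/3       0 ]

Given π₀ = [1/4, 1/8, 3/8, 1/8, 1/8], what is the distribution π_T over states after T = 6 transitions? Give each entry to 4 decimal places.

π = [0.2407, 0.1963, 0.1111, 0.2111, 0.2407]

t=0: π = [0.2500, 0.1250, 0.3750, 0.1250, 0.1250]
t=1: π = [0.2222, 0.1806, 0.1111, 0.2361, 0.2500]
t=2: π = [0.2438, 0.1960, 0.1111, 0.2114, 0.2377]
t=3: π = [0.2404, 0.1963, 0.1111, 0.2104, 0.2418]
t=4: π = [0.2407, 0.1964, 0.1111, 0.2113, 0.2404]
t=5: π = [0.2408, 0.1962, 0.1111, 0.2111, 0.2409]
t=6: π = [0.2407, 0.1963, 0.1111, 0.2111, 0.2407]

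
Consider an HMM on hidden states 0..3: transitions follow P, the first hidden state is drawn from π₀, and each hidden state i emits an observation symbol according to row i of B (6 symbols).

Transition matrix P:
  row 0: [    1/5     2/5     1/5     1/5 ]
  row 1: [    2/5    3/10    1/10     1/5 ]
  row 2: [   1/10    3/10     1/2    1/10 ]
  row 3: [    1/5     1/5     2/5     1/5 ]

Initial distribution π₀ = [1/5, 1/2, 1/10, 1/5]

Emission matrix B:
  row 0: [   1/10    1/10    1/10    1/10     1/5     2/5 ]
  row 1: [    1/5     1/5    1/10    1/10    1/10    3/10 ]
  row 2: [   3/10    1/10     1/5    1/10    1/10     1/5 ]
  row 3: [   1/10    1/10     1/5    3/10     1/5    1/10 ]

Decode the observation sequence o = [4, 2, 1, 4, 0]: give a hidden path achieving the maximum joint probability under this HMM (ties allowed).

t=0: δ = [4.000e-02, 5.000e-02, 1.000e-02, 4.000e-02]  (obs o_0=4)
t=1: δ = [2.000e-03, 1.600e-03, 3.200e-03, 2.000e-03]  ψ = [1, 0, 3, 1]  (obs o_1=2)
t=2: δ = [6.400e-05, 1.920e-04, 1.600e-04, 4.000e-05]  ψ = [1, 2, 2, 0]  (obs o_2=1)
t=3: δ = [1.536e-05, 5.760e-06, 8.000e-06, 7.680e-06]  ψ = [1, 1, 2, 1]  (obs o_3=4)
t=4: δ = [3.072e-07, 1.229e-06, 1.200e-06, 3.072e-07]  ψ = [0, 0, 2, 0]  (obs o_4=0)
backtrack: best end state = 1; path = [3, 2, 1, 0, 1]

path = [3, 2, 1, 0, 1]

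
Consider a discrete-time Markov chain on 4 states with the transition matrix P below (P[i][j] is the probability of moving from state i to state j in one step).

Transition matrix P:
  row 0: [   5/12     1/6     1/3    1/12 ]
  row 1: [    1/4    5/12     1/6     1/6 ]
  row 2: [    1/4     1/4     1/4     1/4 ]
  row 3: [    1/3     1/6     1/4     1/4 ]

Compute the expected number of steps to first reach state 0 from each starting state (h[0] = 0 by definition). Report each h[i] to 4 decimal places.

h = [0.0000, 3.7500, 3.7188, 3.4063]

First-step conditioning: h[0] = 0; for i ≠ 0, h[i] = 1 + Σ_k P[i][k]·h[k].
  h[1] = 1 + 5/12·h[1] + 1/6·h[2] + 1/6·h[3]
  h[2] = 1 + 1/4·h[1] + 1/4·h[2] + 1/4·h[3]
  h[3] = 1 + 1/6·h[1] + 1/4·h[2] + 1/4·h[3]
Solving the 3×3 linear system over states ≠ 0 gives exactly h = [0, 15/4, 119/32, 109/32] (h[0] = 0 is the target).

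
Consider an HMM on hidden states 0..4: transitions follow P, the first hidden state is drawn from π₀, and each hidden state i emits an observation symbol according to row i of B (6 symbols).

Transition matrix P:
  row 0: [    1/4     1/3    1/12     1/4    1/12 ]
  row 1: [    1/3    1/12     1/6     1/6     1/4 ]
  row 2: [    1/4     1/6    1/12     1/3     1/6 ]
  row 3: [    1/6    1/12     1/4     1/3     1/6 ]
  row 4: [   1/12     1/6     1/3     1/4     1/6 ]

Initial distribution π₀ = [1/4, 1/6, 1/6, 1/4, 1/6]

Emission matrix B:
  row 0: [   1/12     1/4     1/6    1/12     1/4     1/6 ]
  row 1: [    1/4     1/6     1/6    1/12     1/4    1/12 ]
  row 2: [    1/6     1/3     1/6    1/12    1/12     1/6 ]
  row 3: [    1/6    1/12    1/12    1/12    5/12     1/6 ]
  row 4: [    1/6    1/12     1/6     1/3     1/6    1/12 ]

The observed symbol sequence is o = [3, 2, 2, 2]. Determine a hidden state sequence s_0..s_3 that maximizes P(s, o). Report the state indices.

t=0: δ = [2.083e-02, 1.389e-02, 1.389e-02, 2.083e-02, 5.556e-02]  (obs o_0=3)
t=1: δ = [8.681e-04, 1.543e-03, 3.086e-03, 1.157e-03, 1.543e-03]  ψ = [0, 4, 4, 4, 4]  (obs o_1=2)
t=2: δ = [1.286e-04, 8.573e-05, 8.573e-05, 8.573e-05, 8.573e-05]  ψ = [2, 2, 4, 2, 2]  (obs o_2=2)
t=3: δ = [5.358e-06, 7.144e-06, 4.763e-06, 2.679e-06, 3.572e-06]  ψ = [0, 0, 4, 0, 1]  (obs o_3=2)
backtrack: best end state = 1; path = [4, 2, 0, 1]

path = [4, 2, 0, 1]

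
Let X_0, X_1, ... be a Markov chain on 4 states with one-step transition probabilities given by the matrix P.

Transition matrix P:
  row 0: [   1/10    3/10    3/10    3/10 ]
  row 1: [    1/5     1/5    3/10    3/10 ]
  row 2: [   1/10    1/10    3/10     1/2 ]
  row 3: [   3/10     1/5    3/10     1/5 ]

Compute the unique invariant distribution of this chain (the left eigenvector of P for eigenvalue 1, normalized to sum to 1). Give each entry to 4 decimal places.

π = [0.1843, 0.1884, 0.3000, 0.3273]

Balance equations π_j = Σ_i π_i·P[i][j]:
  π_0 = 1/10·π_0 + 1/5·π_1 + 1/10·π_2 + 3/10·π_3
  π_1 = 3/10·π_0 + 1/5·π_1 + 1/10·π_2 + 1/5·π_3
  π_2 = 3/10·π_0 + 3/10·π_1 + 3/10·π_2 + 3/10·π_3
  normalize: π_0 + π_1 + π_2 + π_3 = 1
Solving the linear system gives exactly π = [223/1210, 114/605, 3/10, 18/55].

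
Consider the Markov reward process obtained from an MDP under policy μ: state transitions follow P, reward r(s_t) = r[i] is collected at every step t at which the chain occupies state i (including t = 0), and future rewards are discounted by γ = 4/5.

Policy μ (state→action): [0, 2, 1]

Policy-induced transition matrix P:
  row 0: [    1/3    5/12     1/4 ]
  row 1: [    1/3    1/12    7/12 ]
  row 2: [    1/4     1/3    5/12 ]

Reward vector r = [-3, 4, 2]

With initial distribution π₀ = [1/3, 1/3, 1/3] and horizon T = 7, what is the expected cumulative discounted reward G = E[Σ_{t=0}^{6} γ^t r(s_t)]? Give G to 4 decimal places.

G = 4.1472

t=0: π = [0.3333, 0.3333, 0.3333], E[r] = 1.0000, γ^t·E[r] = 1.000000, running G = 1.000000
t=1: π = [0.3056, 0.2778, 0.4167], E[r] = 1.0278, γ^t·E[r] = 0.822222, running G = 1.822222
t=2: π = [0.2986, 0.2894, 0.4120], E[r] = 1.0856, γ^t·E[r] = 0.694815, running G = 2.517037
t=3: π = [0.2990, 0.2859, 0.4151], E[r] = 1.0768, γ^t·E[r] = 0.551309, running G = 3.068346
t=4: π = [0.2987, 0.2868, 0.4145], E[r] = 1.0799, γ^t·E[r] = 0.442311, running G = 3.510657
t=5: π = [0.2988, 0.2865, 0.4147], E[r] = 1.0791, γ^t·E[r] = 0.353600, running G = 3.864256
t=6: π = [0.2988, 0.2866, 0.4146], E[r] = 1.0793, γ^t·E[r] = 0.282935, running G = 4.147192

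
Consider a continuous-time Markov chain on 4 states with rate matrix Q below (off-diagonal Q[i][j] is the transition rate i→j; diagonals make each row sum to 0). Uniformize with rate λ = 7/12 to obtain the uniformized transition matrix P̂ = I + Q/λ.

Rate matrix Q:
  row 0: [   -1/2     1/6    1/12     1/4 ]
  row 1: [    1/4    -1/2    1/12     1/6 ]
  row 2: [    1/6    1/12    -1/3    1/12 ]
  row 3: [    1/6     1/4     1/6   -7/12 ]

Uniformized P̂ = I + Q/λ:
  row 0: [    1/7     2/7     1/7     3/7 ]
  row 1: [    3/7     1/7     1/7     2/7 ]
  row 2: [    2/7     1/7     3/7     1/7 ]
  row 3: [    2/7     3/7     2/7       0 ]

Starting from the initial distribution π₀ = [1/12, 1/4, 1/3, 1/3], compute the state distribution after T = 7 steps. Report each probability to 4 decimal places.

π = [0.2809, 0.2476, 0.2452, 0.2262]

t=0: π = [0.0833, 0.2500, 0.3333, 0.3333]
t=1: π = [0.3095, 0.2500, 0.2857, 0.1548]
t=2: π = [0.2772, 0.2313, 0.2466, 0.2449]
t=3: π = [0.2792, 0.2524, 0.2483, 0.2201]
t=4: π = [0.2819, 0.2456, 0.2452, 0.2272]
t=5: π = [0.2805, 0.2481, 0.2454, 0.2260]
t=6: π = [0.2811, 0.2475, 0.2453, 0.2262]
t=7: π = [0.2809, 0.2476, 0.2452, 0.2262]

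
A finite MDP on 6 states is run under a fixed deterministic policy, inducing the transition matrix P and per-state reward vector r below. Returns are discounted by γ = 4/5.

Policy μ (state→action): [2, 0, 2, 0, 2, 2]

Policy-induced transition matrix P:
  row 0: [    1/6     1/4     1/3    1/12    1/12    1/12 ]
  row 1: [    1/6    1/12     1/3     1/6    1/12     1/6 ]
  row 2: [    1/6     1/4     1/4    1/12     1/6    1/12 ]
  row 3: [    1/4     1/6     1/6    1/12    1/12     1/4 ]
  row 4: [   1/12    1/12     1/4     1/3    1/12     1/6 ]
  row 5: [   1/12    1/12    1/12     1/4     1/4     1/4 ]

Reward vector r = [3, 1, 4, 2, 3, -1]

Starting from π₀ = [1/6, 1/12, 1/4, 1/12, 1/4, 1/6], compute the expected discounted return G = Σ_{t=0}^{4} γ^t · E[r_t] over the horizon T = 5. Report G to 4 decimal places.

t=0: π = [0.1667, 0.0833, 0.2500, 0.0833, 0.2500, 0.1667], E[r] = 2.3333, γ^t·E[r] = 2.333333, running G = 2.333333
t=1: π = [0.1389, 0.1597, 0.2361, 0.1806, 0.1319, 0.1528], E[r] = 2.1250, γ^t·E[r] = 1.700000, running G = 4.033333
t=2: π = [0.1580, 0.1609, 0.2344, 0.1551, 0.1285, 0.1632], E[r] = 2.1047, γ^t·E[r] = 1.347037, running G = 5.380370
t=3: π = [0.1553, 0.1617, 0.2364, 0.1561, 0.1301, 0.1605], E[r] = 2.1151, γ^t·E[r] = 1.082938, running G = 6.463309
t=4: π = [0.1555, 0.1616, 0.2367, 0.1561, 0.1298, 0.1604], E[r] = 2.1157, γ^t·E[r] = 0.866602, running G = 7.329911

G = 7.3299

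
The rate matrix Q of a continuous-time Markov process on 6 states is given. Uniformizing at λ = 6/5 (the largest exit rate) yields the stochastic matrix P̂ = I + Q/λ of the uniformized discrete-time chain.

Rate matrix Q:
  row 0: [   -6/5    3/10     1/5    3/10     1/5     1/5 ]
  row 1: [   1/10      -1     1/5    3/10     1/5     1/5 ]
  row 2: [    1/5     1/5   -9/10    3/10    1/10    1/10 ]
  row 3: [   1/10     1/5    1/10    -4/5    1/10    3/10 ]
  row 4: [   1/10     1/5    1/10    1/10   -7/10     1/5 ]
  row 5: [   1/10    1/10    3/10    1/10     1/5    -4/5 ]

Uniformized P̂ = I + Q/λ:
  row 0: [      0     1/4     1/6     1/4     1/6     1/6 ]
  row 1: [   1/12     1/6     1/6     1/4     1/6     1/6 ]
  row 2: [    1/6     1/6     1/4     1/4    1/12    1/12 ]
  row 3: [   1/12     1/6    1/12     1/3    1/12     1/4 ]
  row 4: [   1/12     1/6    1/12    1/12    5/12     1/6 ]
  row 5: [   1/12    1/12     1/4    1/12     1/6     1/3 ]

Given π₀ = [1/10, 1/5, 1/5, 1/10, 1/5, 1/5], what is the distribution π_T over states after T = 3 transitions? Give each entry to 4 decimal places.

π = [0.0896, 0.1575, 0.1649, 0.2028, 0.1821, 0.2031]

t=0: π = [0.1000, 0.2000, 0.2000, 0.1000, 0.2000, 0.2000]
t=1: π = [0.0917, 0.1583, 0.1750, 0.1917, 0.1917, 0.1917]
t=2: π = [0.0903, 0.1583, 0.1653, 0.2021, 0.1840, 0.2000]
t=3: π = [0.0896, 0.1575, 0.1649, 0.2028, 0.1821, 0.2031]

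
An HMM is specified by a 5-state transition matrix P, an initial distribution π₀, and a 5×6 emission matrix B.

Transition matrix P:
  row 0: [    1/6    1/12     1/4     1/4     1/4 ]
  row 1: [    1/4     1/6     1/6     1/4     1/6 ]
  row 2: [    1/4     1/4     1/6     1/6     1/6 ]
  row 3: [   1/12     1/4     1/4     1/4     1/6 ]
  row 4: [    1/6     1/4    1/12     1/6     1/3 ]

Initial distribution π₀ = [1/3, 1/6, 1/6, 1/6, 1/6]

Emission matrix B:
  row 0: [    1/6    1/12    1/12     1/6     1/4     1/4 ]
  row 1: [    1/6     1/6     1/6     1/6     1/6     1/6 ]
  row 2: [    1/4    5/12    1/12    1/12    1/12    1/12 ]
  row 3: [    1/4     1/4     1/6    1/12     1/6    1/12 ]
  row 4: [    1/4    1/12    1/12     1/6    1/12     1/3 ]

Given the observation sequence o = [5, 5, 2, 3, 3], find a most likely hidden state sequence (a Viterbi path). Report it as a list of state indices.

t=0: δ = [8.333e-02, 2.778e-02, 1.389e-02, 1.389e-02, 5.556e-02]  (obs o_0=5)
t=1: δ = [3.472e-03, 2.315e-03, 1.736e-03, 1.736e-03, 6.944e-03]  ψ = [0, 4, 0, 0, 0]  (obs o_1=5)
t=2: δ = [9.645e-05, 2.894e-04, 7.234e-05, 1.929e-04, 1.929e-04]  ψ = [4, 4, 0, 4, 4]  (obs o_2=2)
t=3: δ = [1.206e-05, 8.038e-06, 4.019e-06, 6.028e-06, 1.072e-05]  ψ = [1, 1, 1, 1, 4]  (obs o_3=3)
t=4: δ = [3.349e-07, 4.465e-07, 2.512e-07, 2.512e-07, 5.954e-07]  ψ = [0, 4, 0, 0, 4]  (obs o_4=3)
backtrack: best end state = 4; path = [0, 4, 4, 4, 4]

path = [0, 4, 4, 4, 4]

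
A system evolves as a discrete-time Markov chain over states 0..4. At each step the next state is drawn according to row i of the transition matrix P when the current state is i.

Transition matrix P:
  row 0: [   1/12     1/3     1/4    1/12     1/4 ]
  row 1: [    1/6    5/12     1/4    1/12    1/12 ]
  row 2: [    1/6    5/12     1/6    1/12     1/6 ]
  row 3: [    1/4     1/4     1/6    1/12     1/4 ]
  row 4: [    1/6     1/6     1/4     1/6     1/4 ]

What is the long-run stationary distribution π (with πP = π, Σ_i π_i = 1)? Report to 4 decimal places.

π = [0.1614, 0.3434, 0.2232, 0.0978, 0.1742]

Balance equations π_j = Σ_i π_i·P[i][j]:
  π_0 = 1/12·π_0 + 1/6·π_1 + 1/6·π_2 + 1/4·π_3 + 1/6·π_4
  π_1 = 1/3·π_0 + 5/12·π_1 + 5/12·π_2 + 1/4·π_3 + 1/6·π_4
  π_2 = 1/4·π_0 + 1/4·π_1 + 1/6·π_2 + 1/6·π_3 + 1/4·π_4
  π_3 = 1/12·π_0 + 1/12·π_1 + 1/12·π_2 + 1/12·π_3 + 1/6·π_4
  normalize: π_0 + π_1 + π_2 + π_3 + π_4 = 1
Solving the linear system gives exactly π = [1072/6643, 2281/6643, 1483/6643, 50/511, 89/511].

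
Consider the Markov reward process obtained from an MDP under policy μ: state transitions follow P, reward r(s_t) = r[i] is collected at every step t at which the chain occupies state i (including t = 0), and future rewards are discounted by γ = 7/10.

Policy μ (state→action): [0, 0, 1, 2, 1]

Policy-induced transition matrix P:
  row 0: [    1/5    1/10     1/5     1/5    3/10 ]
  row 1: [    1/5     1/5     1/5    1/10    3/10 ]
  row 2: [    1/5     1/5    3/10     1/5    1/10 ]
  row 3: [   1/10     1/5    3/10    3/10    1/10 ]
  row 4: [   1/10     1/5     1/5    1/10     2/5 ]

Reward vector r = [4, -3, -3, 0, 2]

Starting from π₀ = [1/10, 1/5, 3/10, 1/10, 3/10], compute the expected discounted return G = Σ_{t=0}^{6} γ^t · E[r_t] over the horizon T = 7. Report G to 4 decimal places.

t=0: π = [0.1000, 0.2000, 0.3000, 0.1000, 0.3000], E[r] = -0.5000, γ^t·E[r] = -0.500000, running G = -0.500000
t=1: π = [0.1600, 0.1900, 0.2400, 0.1600, 0.2500], E[r] = -0.1500, γ^t·E[r] = -0.105000, running G = -0.605000
t=2: π = [0.1590, 0.1840, 0.2400, 0.1720, 0.2450], E[r] = -0.1460, γ^t·E[r] = -0.071540, running G = -0.676540
t=3: π = [0.1583, 0.1841, 0.2412, 0.1743, 0.2421], E[r] = -0.1585, γ^t·E[r] = -0.054366, running G = -0.730906
t=4: π = [0.1584, 0.1842, 0.2416, 0.1748, 0.2411], E[r] = -0.1615, γ^t·E[r] = -0.038776, running G = -0.769682
t=5: π = [0.1584, 0.1842, 0.2416, 0.1750, 0.2408], E[r] = -0.1621, γ^t·E[r] = -0.027242, running G = -0.796924
t=6: π = [0.1584, 0.1842, 0.2417, 0.1750, 0.2408], E[r] = -0.1622, γ^t·E[r] = -0.019087, running G = -0.816011

G = -0.8160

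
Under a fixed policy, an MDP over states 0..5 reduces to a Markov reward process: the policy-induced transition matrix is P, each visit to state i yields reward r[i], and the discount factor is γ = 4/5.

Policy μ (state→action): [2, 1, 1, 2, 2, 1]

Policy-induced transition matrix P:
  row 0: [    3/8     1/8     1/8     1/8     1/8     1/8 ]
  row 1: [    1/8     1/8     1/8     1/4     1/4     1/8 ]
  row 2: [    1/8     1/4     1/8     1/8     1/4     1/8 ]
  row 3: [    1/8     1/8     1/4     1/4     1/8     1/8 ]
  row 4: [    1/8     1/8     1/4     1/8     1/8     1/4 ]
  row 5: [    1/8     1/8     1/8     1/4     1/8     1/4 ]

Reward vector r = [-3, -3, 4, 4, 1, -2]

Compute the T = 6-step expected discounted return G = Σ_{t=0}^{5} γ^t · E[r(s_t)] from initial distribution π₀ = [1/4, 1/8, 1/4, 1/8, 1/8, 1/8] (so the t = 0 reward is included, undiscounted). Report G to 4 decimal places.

G = 0.9471

t=0: π = [0.2500, 0.1250, 0.2500, 0.1250, 0.1250, 0.1250], E[r] = 0.2500, γ^t·E[r] = 0.250000, running G = 0.250000
t=1: π = [0.1875, 0.1563, 0.1563, 0.1719, 0.1719, 0.1563], E[r] = 0.1406, γ^t·E[r] = 0.112500, running G = 0.362500
t=2: π = [0.1719, 0.1445, 0.1680, 0.1855, 0.1641, 0.1660], E[r] = 0.2969, γ^t·E[r] = 0.190000, running G = 0.552500
t=3: π = [0.1680, 0.1460, 0.1687, 0.1870, 0.1641, 0.1663], E[r] = 0.3125, γ^t·E[r] = 0.160000, running G = 0.712500
t=4: π = [0.1670, 0.1461, 0.1689, 0.1874, 0.1643, 0.1663], E[r] = 0.3177, γ^t·E[r] = 0.130125, running G = 0.842625
t=5: π = [0.1667, 0.1461, 0.1690, 0.1875, 0.1644, 0.1663], E[r] = 0.3189, γ^t·E[r] = 0.104499, running G = 0.947124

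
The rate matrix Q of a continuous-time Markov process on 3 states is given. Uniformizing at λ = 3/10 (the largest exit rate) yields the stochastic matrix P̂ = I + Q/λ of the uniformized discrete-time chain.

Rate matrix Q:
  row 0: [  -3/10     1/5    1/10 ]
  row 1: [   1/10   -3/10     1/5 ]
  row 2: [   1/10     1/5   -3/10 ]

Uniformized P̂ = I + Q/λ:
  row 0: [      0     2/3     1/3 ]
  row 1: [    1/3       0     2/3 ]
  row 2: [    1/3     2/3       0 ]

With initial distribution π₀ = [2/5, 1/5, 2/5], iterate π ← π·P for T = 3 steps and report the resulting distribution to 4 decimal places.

t=0: π = [0.4000, 0.2000, 0.4000]
t=1: π = [0.2000, 0.5333, 0.2667]
t=2: π = [0.2667, 0.3111, 0.4222]
t=3: π = [0.2444, 0.4593, 0.2963]

π = [0.2444, 0.4593, 0.2963]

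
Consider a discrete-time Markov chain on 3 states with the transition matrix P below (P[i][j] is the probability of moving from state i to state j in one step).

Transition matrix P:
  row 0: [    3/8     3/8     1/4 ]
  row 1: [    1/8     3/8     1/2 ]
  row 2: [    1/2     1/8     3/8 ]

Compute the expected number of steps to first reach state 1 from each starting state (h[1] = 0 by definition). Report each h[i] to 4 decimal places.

First-step conditioning: h[1] = 0; for i ≠ 1, h[i] = 1 + Σ_k P[i][k]·h[k].
  h[0] = 1 + 3/8·h[0] + 1/4·h[2]
  h[2] = 1 + 1/2·h[0] + 3/8·h[2]
Solving the 2×2 linear system over states ≠ 1 gives exactly h = [56/17, 0, 72/17] (h[1] = 0 is the target).

h = [3.2941, 0.0000, 4.2353]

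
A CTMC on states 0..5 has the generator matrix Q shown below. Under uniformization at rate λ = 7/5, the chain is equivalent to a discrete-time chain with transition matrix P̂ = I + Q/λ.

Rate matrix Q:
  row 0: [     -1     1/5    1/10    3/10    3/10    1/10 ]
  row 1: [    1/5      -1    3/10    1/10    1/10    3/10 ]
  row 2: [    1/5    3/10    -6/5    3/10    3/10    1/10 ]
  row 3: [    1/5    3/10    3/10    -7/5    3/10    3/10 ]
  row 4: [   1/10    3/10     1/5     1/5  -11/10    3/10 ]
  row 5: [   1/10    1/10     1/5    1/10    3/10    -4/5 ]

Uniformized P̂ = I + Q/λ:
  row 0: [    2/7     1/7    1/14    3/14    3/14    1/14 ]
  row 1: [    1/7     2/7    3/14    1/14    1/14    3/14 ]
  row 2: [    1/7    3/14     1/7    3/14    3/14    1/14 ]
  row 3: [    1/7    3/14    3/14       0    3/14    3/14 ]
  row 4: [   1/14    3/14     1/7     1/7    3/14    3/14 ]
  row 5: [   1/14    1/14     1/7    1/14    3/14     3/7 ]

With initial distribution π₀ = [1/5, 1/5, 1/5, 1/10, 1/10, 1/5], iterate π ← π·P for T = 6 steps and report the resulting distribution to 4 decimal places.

π = [0.1327, 0.1867, 0.1551, 0.1176, 0.1876, 0.2204]

t=0: π = [0.2000, 0.2000, 0.2000, 0.1000, 0.1000, 0.2000]
t=1: π = [0.1500, 0.1857, 0.1500, 0.1286, 0.1857, 0.2000]
t=2: π = [0.1367, 0.1883, 0.1546, 0.1184, 0.1878, 0.2143]
t=3: π = [0.1337, 0.1874, 0.1550, 0.1180, 0.1874, 0.2186]
t=4: π = [0.1330, 0.1869, 0.1551, 0.1176, 0.1875, 0.2199]
t=5: π = [0.1328, 0.1867, 0.1551, 0.1176, 0.1876, 0.2203]
t=6: π = [0.1327, 0.1867, 0.1551, 0.1176, 0.1876, 0.2204]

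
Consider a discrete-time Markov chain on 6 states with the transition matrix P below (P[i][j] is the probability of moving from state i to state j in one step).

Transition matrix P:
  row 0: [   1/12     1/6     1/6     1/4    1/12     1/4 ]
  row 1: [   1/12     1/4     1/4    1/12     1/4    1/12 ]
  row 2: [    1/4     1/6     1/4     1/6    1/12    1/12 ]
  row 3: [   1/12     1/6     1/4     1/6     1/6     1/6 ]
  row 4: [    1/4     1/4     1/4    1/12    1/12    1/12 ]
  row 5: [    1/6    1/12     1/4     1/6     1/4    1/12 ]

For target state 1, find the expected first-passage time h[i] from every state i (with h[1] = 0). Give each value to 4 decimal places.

h = [6.0845, 0.0000, 6.0265, 6.0097, 5.5257, 6.4405]

First-step conditioning: h[1] = 0; for i ≠ 1, h[i] = 1 + Σ_k P[i][k]·h[k].
  h[0] = 1 + 1/12·h[0] + 1/6·h[2] + 1/4·h[3] + 1/12·h[4] + 1/4·h[5]
  h[2] = 1 + 1/4·h[0] + 1/4·h[2] + 1/6·h[3] + 1/12·h[4] + 1/12·h[5]
  h[3] = 1 + 1/12·h[0] + 1/4·h[2] + 1/6·h[3] + 1/6·h[4] + 1/6·h[5]
  h[4] = 1 + 1/4·h[0] + 1/4·h[2] + 1/12·h[3] + 1/12·h[4] + 1/12·h[5]
  h[5] = 1 + 1/6·h[0] + 1/4·h[2] + 1/6·h[3] + 1/4·h[4] + 1/12·h[5]
Solving the 5×5 linear system over states ≠ 1 gives exactly h = [7563/1243, 0, 681/113, 7470/1243, 13737/2486, 16011/2486] (h[1] = 0 is the target).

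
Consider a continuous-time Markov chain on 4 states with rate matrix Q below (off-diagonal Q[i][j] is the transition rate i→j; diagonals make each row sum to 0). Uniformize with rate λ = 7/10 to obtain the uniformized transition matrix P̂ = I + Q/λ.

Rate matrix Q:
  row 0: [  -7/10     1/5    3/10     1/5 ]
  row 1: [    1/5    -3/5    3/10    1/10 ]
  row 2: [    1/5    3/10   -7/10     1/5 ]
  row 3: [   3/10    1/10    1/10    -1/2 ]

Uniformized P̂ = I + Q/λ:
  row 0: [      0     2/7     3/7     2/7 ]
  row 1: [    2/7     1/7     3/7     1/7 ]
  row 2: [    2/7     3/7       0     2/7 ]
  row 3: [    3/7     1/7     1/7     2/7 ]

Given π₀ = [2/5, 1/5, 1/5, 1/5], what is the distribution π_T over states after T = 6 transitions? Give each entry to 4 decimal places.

t=0: π = [0.4000, 0.2000, 0.2000, 0.2000]
t=1: π = [0.2000, 0.2571, 0.2857, 0.2571]
t=2: π = [0.2653, 0.2531, 0.2327, 0.2490]
t=3: π = [0.2455, 0.2472, 0.2577, 0.2496]
t=4: π = [0.2512, 0.2516, 0.2468, 0.2504]
t=5: π = [0.2497, 0.2493, 0.2513, 0.2498]
t=6: π = [0.2501, 0.2503, 0.2495, 0.2501]

π = [0.2501, 0.2503, 0.2495, 0.2501]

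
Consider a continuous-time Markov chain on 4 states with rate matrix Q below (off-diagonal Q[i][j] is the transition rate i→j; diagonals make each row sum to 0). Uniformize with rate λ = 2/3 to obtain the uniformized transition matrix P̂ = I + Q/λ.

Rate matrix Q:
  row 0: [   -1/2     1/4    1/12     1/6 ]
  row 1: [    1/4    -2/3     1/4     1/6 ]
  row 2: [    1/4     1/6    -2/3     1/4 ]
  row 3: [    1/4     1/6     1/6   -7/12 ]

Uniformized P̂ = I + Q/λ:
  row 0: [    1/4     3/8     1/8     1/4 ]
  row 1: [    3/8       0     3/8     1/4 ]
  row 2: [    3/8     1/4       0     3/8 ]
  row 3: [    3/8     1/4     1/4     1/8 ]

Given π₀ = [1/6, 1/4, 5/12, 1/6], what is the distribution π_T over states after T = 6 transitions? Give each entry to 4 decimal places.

π = [0.3333, 0.2334, 0.1899, 0.2434]

t=0: π = [0.1667, 0.2500, 0.4167, 0.1667]
t=1: π = [0.3542, 0.2083, 0.1563, 0.2813]
t=2: π = [0.3307, 0.2422, 0.1927, 0.2344]
t=3: π = [0.3337, 0.2308, 0.1908, 0.2448]
t=4: π = [0.3333, 0.2340, 0.1895, 0.2432]
t=5: π = [0.3333, 0.2332, 0.1902, 0.2433]
t=6: π = [0.3333, 0.2334, 0.1899, 0.2434]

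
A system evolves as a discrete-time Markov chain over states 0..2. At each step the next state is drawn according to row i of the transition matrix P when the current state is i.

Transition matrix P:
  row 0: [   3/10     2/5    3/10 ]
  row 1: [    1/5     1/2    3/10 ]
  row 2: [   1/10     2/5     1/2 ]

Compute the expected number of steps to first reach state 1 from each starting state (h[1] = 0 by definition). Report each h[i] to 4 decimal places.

First-step conditioning: h[1] = 0; for i ≠ 1, h[i] = 1 + Σ_k P[i][k]·h[k].
  h[0] = 1 + 3/10·h[0] + 3/10·h[2]
  h[2] = 1 + 1/10·h[0] + 1/2·h[2]
Solving the 2×2 linear system over states ≠ 1 gives exactly h = [5/2, 0, 5/2] (h[1] = 0 is the target).

h = [2.5000, 0.0000, 2.5000]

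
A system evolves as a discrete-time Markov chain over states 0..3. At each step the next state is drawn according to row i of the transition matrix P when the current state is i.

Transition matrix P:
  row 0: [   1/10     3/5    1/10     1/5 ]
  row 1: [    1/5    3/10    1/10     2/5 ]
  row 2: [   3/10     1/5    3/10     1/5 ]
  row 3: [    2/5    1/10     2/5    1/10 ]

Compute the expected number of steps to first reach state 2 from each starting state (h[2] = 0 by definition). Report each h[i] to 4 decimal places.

h = [5.7303, 5.5056, 0.0000, 4.2697]

First-step conditioning: h[2] = 0; for i ≠ 2, h[i] = 1 + Σ_k P[i][k]·h[k].
  h[0] = 1 + 1/10·h[0] + 3/5·h[1] + 1/5·h[3]
  h[1] = 1 + 1/5·h[0] + 3/10·h[1] + 2/5·h[3]
  h[3] = 1 + 2/5·h[0] + 1/10·h[1] + 1/10·h[3]
Solving the 3×3 linear system over states ≠ 2 gives exactly h = [510/89, 490/89, 0, 380/89] (h[2] = 0 is the target).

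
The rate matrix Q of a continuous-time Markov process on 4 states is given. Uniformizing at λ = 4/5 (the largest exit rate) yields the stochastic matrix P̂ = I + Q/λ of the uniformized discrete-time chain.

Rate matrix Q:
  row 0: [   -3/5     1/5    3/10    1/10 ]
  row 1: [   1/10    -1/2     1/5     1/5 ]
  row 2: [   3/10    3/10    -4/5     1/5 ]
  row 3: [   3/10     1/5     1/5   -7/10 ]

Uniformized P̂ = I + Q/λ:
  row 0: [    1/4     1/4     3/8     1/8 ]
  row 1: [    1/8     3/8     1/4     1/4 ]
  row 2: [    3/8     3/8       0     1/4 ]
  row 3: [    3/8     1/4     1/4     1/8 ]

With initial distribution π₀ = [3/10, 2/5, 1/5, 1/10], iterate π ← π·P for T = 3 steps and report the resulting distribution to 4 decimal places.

t=0: π = [0.3000, 0.4000, 0.2000, 0.1000]
t=1: π = [0.2375, 0.3250, 0.2375, 0.2000]
t=2: π = [0.2641, 0.3203, 0.2203, 0.1953]
t=3: π = [0.2619, 0.3176, 0.2279, 0.1926]

π = [0.2619, 0.3176, 0.2279, 0.1926]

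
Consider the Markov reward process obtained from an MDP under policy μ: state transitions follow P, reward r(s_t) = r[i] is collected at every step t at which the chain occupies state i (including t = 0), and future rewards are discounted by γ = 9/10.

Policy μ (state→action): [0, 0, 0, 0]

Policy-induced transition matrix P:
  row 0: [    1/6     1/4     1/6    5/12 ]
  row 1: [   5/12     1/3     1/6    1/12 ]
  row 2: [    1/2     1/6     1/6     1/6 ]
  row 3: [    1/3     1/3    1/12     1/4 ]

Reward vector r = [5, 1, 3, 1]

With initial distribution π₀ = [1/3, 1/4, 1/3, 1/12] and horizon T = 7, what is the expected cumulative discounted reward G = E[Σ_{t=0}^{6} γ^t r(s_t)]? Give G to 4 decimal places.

G = 14.0700

t=0: π = [0.3333, 0.2500, 0.3333, 0.0833], E[r] = 3.0000, γ^t·E[r] = 3.000000, running G = 3.000000
t=1: π = [0.3542, 0.2500, 0.1597, 0.2361], E[r] = 2.7361, γ^t·E[r] = 2.462500, running G = 5.462500
t=2: π = [0.3218, 0.2772, 0.1470, 0.2541], E[r] = 2.5810, γ^t·E[r] = 2.090625, running G = 7.553125
t=3: π = [0.3273, 0.2820, 0.1455, 0.2452], E[r] = 2.6002, γ^t·E[r] = 1.895555, running G = 9.448680
t=4: π = [0.3265, 0.2818, 0.1462, 0.2454], E[r] = 2.5986, γ^t·E[r] = 1.704945, running G = 11.153624
t=5: π = [0.3268, 0.2817, 0.1462, 0.2453], E[r] = 2.5995, γ^t·E[r] = 1.534979, running G = 12.688603
t=6: π = [0.3267, 0.2817, 0.1462, 0.2453], E[r] = 2.5993, γ^t·E[r] = 1.381394, running G = 14.069997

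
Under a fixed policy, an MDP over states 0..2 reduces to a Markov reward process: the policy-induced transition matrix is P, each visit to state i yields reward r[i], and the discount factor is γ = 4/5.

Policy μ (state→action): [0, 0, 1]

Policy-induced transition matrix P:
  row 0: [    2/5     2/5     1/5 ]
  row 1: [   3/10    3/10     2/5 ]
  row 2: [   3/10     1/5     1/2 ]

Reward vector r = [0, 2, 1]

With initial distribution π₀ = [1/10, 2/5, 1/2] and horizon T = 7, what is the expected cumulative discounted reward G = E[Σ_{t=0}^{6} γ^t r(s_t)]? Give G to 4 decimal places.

t=0: π = [0.1000, 0.4000, 0.5000], E[r] = 1.3000, γ^t·E[r] = 1.300000, running G = 1.300000
t=1: π = [0.3100, 0.2600, 0.4300], E[r] = 0.9500, γ^t·E[r] = 0.760000, running G = 2.060000
t=2: π = [0.3310, 0.2880, 0.3810], E[r] = 0.9570, γ^t·E[r] = 0.612480, running G = 2.672480
t=3: π = [0.3331, 0.2950, 0.3719], E[r] = 0.9619, γ^t·E[r] = 0.492493, running G = 3.164973
t=4: π = [0.3333, 0.2961, 0.3706], E[r] = 0.9628, γ^t·E[r] = 0.394367, running G = 3.559340
t=5: π = [0.3333, 0.2963, 0.3704], E[r] = 0.9629, γ^t·E[r] = 0.315537, running G = 3.874877
t=6: π = [0.3333, 0.2963, 0.3704], E[r] = 0.9630, γ^t·E[r] = 0.252434, running G = 4.127311

G = 4.1273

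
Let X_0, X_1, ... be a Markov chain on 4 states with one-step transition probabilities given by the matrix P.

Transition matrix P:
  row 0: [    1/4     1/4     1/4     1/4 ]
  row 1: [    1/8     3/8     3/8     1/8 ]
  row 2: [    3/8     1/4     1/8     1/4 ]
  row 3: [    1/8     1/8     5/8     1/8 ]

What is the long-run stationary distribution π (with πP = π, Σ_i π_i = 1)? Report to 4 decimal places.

Balance equations π_j = Σ_i π_i·P[i][j]:
  π_0 = 1/4·π_0 + 1/8·π_1 + 3/8·π_2 + 1/8·π_3
  π_1 = 1/4·π_0 + 3/8·π_1 + 1/4·π_2 + 1/8·π_3
  π_2 = 1/4·π_0 + 3/8·π_1 + 1/8·π_2 + 5/8·π_3
  normalize: π_0 + π_1 + π_2 + π_3 = 1
Solving the linear system gives exactly π = [65/279, 8/31, 88/279, 6/31].

π = [0.2330, 0.2581, 0.3154, 0.1935]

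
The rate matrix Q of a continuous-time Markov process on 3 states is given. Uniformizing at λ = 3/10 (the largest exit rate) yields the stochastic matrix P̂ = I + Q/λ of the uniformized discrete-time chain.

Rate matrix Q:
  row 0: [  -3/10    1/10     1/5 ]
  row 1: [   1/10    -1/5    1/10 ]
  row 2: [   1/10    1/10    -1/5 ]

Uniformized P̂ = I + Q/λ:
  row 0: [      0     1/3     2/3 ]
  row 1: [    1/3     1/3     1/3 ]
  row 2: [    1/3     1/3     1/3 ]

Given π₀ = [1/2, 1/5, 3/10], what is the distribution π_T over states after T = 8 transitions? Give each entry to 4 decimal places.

t=0: π = [0.5000, 0.2000, 0.3000]
t=1: π = [0.1667, 0.3333, 0.5000]
t=2: π = [0.2778, 0.3333, 0.3889]
t=3: π = [0.2407, 0.3333, 0.4259]
t=4: π = [0.2531, 0.3333, 0.4136]
t=5: π = [0.2490, 0.3333, 0.4177]
t=6: π = [0.2503, 0.3333, 0.4163]
t=7: π = [0.2499, 0.3333, 0.4168]
t=8: π = [0.2500, 0.3333, 0.4166]

π = [0.2500, 0.3333, 0.4166]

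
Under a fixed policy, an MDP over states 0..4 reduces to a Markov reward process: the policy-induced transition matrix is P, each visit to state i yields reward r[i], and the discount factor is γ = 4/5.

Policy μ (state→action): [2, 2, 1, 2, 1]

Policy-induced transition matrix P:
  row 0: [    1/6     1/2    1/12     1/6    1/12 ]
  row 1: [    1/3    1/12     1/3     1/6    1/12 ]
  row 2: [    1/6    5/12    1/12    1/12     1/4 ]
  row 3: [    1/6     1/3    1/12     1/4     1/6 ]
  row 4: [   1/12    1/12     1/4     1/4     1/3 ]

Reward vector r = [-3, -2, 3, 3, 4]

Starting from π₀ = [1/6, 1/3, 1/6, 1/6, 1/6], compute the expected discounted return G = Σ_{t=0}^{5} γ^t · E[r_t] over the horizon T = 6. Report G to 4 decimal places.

G = 2.2139

t=0: π = [0.1667, 0.3333, 0.1667, 0.1667, 0.1667], E[r] = 0.5000, γ^t·E[r] = 0.500000, running G = 0.500000
t=1: π = [0.2083, 0.2500, 0.1944, 0.1806, 0.1667], E[r] = 0.6667, γ^t·E[r] = 0.533333, running G = 1.033333
t=2: π = [0.1944, 0.2801, 0.1736, 0.1794, 0.1725], E[r] = 0.6053, γ^t·E[r] = 0.387407, running G = 1.420741
t=3: π = [0.1990, 0.2671, 0.1821, 0.1815, 0.1703], E[r] = 0.6411, γ^t·E[r] = 0.328247, running G = 1.748988
t=4: π = [0.1970, 0.2723, 0.1785, 0.1808, 0.1714], E[r] = 0.6279, γ^t·E[r] = 0.257182, running G = 2.006170
t=5: π = [0.1978, 0.2701, 0.1800, 0.1811, 0.1710], E[r] = 0.6338, γ^t·E[r] = 0.207691, running G = 2.213861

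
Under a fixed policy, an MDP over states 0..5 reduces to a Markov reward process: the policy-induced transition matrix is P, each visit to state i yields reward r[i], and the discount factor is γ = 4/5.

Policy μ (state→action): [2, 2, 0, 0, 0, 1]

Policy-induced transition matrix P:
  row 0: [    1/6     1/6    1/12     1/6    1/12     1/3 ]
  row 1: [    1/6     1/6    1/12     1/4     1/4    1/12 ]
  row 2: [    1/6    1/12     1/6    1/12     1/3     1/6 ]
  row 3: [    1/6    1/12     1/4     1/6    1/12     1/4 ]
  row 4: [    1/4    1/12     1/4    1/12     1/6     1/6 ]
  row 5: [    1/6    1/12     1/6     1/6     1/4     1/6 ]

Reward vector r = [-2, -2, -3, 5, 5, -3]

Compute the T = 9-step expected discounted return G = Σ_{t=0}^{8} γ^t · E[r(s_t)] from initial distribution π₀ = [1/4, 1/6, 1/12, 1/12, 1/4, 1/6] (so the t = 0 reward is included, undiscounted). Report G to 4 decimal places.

G = 0.0667

t=0: π = [0.2500, 0.1667, 0.0833, 0.0833, 0.2500, 0.1667], E[r] = 0.0833, γ^t·E[r] = 0.083333, running G = 0.083333
t=1: π = [0.1875, 0.1181, 0.1597, 0.1528, 0.1806, 0.2014], E[r] = -0.0278, γ^t·E[r] = -0.022222, running G = 0.061111
t=2: π = [0.1817, 0.1088, 0.1690, 0.1481, 0.1916, 0.2008], E[r] = 0.0081, γ^t·E[r] = 0.005185, running G = 0.066296
t=3: π = [0.1826, 0.1075, 0.1708, 0.1457, 0.1931, 0.2002], E[r] = 0.0008, γ^t·E[r] = 0.000420, running G = 0.066716
t=4: π = [0.1828, 0.1075, 0.1707, 0.1453, 0.1934, 0.2003], E[r] = 0.0000, γ^t·E[r] = 0.000010, running G = 0.066726
t=5: π = [0.1828, 0.1075, 0.1707, 0.1453, 0.1934, 0.2003], E[r] = 0.0000, γ^t·E[r] = 0.000003, running G = 0.066729
t=6: π = [0.1828, 0.1075, 0.1707, 0.1453, 0.1934, 0.2003], E[r] = 0.0000, γ^t·E[r] = -0.000001, running G = 0.066728
t=7: π = [0.1828, 0.1075, 0.1707, 0.1453, 0.1934, 0.2003], E[r] = 0.0000, γ^t·E[r] = 0.000000, running G = 0.066728
t=8: π = [0.1828, 0.1075, 0.1707, 0.1453, 0.1934, 0.2003], E[r] = 0.0000, γ^t·E[r] = 0.000000, running G = 0.066728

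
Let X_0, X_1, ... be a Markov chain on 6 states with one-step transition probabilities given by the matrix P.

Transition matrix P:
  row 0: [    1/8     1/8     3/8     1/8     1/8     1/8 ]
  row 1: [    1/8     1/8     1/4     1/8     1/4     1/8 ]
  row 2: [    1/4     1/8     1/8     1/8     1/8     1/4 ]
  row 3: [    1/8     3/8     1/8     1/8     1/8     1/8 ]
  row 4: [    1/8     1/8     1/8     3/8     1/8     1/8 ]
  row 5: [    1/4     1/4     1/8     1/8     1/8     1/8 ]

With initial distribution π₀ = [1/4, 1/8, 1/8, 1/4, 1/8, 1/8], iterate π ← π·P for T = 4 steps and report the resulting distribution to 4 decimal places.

t=0: π = [0.2500, 0.1250, 0.1250, 0.2500, 0.1250, 0.1250]
t=1: π = [0.1563, 0.2031, 0.2031, 0.1563, 0.1406, 0.1406]
t=2: π = [0.1680, 0.1816, 0.1895, 0.1602, 0.1504, 0.1504]
t=3: π = [0.1675, 0.1838, 0.1897, 0.1626, 0.1477, 0.1487]
t=4: π = [0.1673, 0.1842, 0.1898, 0.1619, 0.1480, 0.1487]

π = [0.1673, 0.1842, 0.1898, 0.1619, 0.1480, 0.1487]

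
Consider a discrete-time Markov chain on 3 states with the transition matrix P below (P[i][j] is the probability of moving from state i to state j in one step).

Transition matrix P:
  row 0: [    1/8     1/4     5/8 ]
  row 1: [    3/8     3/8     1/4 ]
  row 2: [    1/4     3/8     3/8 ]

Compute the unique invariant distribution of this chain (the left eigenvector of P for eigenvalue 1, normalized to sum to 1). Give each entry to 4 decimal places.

Balance equations π_j = Σ_i π_i·P[i][j]:
  π_0 = 1/8·π_0 + 3/8·π_1 + 1/4·π_2
  π_1 = 1/4·π_0 + 3/8·π_1 + 3/8·π_2
  normalize: π_0 + π_1 + π_2 = 1
Solving the linear system gives exactly π = [19/73, 25/73, 29/73].

π = [0.2603, 0.3425, 0.3973]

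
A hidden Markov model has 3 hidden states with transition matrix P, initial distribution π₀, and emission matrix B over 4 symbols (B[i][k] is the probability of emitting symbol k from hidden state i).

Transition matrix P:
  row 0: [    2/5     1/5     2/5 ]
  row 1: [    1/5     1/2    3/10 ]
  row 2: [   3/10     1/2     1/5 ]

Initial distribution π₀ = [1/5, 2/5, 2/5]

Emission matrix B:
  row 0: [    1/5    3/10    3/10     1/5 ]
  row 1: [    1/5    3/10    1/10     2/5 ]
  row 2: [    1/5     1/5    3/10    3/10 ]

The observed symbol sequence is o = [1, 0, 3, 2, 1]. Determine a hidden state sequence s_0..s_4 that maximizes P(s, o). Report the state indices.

path = [1, 1, 1, 2, 1]

t=0: δ = [6.000e-02, 1.200e-01, 8.000e-02]  (obs o_0=1)
t=1: δ = [4.800e-03, 1.200e-02, 7.200e-03]  ψ = [0, 1, 1]  (obs o_1=0)
t=2: δ = [4.800e-04, 2.400e-03, 1.080e-03]  ψ = [1, 1, 1]  (obs o_2=3)
t=3: δ = [1.440e-04, 1.200e-04, 2.160e-04]  ψ = [1, 1, 1]  (obs o_3=2)
t=4: δ = [1.944e-05, 3.240e-05, 1.152e-05]  ψ = [2, 2, 0]  (obs o_4=1)
backtrack: best end state = 1; path = [1, 1, 1, 2, 1]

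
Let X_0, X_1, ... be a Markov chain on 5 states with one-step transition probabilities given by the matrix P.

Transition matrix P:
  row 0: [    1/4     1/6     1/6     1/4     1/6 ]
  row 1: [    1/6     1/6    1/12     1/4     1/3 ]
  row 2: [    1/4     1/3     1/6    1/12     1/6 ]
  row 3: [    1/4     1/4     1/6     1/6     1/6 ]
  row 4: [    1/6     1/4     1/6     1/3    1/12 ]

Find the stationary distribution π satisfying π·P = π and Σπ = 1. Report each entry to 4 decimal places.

π = [0.2155, 0.2256, 0.1479, 0.2225, 0.1885]

Balance equations π_j = Σ_i π_i·P[i][j]:
  π_0 = 1/4·π_0 + 1/6·π_1 + 1/4·π_2 + 1/4·π_3 + 1/6·π_4
  π_1 = 1/6·π_0 + 1/6·π_1 + 1/3·π_2 + 1/4·π_3 + 1/4·π_4
  π_2 = 1/6·π_0 + 1/12·π_1 + 1/6·π_2 + 1/6·π_3 + 1/6·π_4
  π_3 = 1/4·π_0 + 1/4·π_1 + 1/12·π_2 + 1/6·π_3 + 1/3·π_4
  normalize: π_0 + π_1 + π_2 + π_3 + π_4 = 1
Solving the linear system gives exactly π = [5239/24312, 457/2026, 3595/24312, 2705/12156, 191/1013].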